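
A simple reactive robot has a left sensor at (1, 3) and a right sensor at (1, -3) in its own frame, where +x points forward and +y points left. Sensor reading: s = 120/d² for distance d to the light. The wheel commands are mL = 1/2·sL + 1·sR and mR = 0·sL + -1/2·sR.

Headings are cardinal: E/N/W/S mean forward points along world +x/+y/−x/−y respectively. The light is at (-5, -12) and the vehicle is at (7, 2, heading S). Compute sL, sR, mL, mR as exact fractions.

60/197 12/25 3114/4925 -6/25

left sensor world pos  = (10, 1); dL² = 394
right sensor world pos = (4, 1); dR² = 250
sL = 120/394 = 60/197
sR = 120/250 = 12/25
mL = 1/2·sL + 1·sR = 3114/4925
mR = 0·sL + -1/2·sR = -6/25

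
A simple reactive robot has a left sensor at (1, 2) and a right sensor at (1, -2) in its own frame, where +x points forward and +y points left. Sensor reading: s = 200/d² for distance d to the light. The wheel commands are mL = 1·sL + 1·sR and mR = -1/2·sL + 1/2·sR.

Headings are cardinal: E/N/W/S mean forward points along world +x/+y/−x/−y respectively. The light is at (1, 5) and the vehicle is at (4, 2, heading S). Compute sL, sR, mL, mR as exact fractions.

200/41 200/17 11600/697 2400/697

left sensor world pos  = (6, 1); dL² = 41
right sensor world pos = (2, 1); dR² = 17
sL = 200/41 = 200/41
sR = 200/17 = 200/17
mL = 1·sL + 1·sR = 11600/697
mR = -1/2·sL + 1/2·sR = 2400/697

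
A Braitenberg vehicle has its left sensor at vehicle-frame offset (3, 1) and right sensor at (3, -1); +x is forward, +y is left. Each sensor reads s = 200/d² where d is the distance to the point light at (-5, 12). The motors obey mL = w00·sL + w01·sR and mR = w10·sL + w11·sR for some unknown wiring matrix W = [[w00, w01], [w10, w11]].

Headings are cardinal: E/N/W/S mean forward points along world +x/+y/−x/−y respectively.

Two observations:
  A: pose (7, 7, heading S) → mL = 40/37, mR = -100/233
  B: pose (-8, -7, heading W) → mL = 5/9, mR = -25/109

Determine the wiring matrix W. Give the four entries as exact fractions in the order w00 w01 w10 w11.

obs A: pose=(7,7,S) → sL=200/233, sR=40/37, mL=40/37, mR=-100/233
obs B: pose=(-8,-7,W) → sL=50/109, sR=5/9, mL=5/9, mR=-25/109
sensor matrix S = [[200/233, 40/37], [50/109, 5/9]]; det S = -161000/8457201
solve [mL_A; mL_B] = S·[w00; w01] and [mR_A; mR_B] = S·[w10; w11]:
  w00 = 0, w01 = 1, w10 = -1/2, w11 = 0

0 1 -1/2 0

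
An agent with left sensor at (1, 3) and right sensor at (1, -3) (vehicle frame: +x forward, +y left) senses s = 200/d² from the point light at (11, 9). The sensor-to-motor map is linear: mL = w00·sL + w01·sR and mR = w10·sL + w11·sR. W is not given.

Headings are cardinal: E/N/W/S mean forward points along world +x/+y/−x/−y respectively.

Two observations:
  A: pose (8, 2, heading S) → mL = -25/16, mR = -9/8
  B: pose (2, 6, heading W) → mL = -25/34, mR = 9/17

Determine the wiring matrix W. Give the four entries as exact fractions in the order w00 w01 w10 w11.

-1/2 0 -1 1

obs A: pose=(8,2,S) → sL=25/8, sR=2, mL=-25/16, mR=-9/8
obs B: pose=(2,6,W) → sL=25/17, sR=2, mL=-25/34, mR=9/17
sensor matrix S = [[25/8, 2], [25/17, 2]]; det S = 225/68
solve [mL_A; mL_B] = S·[w00; w01] and [mR_A; mR_B] = S·[w10; w11]:
  w00 = -1/2, w01 = 0, w10 = -1, w11 = 1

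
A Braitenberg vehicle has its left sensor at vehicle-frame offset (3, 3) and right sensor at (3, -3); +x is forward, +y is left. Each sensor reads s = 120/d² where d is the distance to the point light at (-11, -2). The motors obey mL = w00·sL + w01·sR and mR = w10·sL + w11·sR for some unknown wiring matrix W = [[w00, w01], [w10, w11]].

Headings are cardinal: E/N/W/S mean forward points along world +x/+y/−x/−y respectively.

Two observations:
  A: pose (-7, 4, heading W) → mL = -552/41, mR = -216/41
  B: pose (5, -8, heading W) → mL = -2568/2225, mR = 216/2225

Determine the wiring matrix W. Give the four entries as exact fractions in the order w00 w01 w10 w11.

-1 -1 -1/2 1/2

obs A: pose=(-7,4,W) → sL=12, sR=60/41, mL=-552/41, mR=-216/41
obs B: pose=(5,-8,W) → sL=12/25, sR=60/89, mL=-2568/2225, mR=216/2225
sensor matrix S = [[12, 60/41], [12/25, 60/89]]; det S = 134784/18245
solve [mL_A; mL_B] = S·[w00; w01] and [mR_A; mR_B] = S·[w10; w11]:
  w00 = -1, w01 = -1, w10 = -1/2, w11 = 1/2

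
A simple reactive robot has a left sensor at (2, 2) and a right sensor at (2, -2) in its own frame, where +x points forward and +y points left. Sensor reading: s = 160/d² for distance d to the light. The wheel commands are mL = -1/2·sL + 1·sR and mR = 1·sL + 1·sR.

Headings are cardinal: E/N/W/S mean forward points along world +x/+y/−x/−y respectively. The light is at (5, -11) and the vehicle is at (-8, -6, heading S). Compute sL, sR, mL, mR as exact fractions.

16/13 80/117 8/117 224/117

left sensor world pos  = (-6, -8); dL² = 130
right sensor world pos = (-10, -8); dR² = 234
sL = 160/130 = 16/13
sR = 160/234 = 80/117
mL = -1/2·sL + 1·sR = 8/117
mR = 1·sL + 1·sR = 224/117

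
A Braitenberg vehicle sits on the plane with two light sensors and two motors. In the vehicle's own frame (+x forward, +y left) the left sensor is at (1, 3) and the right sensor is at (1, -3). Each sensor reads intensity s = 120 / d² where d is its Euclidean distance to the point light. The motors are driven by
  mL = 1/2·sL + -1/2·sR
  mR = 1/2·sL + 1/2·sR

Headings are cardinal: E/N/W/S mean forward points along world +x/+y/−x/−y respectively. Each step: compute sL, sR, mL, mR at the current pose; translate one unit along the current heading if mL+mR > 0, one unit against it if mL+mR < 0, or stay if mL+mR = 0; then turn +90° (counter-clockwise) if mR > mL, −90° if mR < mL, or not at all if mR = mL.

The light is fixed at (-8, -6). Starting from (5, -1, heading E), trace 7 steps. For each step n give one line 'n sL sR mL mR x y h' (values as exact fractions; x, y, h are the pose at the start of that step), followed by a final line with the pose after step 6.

n=0: pose=(5,-1,E); sL=6/13, sR=3/5; mL=-9/130, mR=69/130; mL+mR=6/13 → advance +1; mR−mL=3/5 → turn +1·90°
n=1: pose=(6,-1,N); sL=120/157, sR=24/65; mL=2016/10205, mR=5784/10205; mL+mR=120/157 → advance +1; mR−mL=24/65 → turn +1·90°
n=2: pose=(6,0,W); sL=60/89, sR=12/25; mL=216/2225, mR=1284/2225; mL+mR=60/89 → advance +1; mR−mL=12/25 → turn +1·90°
n=3: pose=(5,0,S); sL=120/281, sR=24/25; mL=-1872/7025, mR=4872/7025; mL+mR=120/281 → advance +1; mR−mL=24/25 → turn +1·90°
n=4: pose=(5,-1,E); sL=6/13, sR=3/5; mL=-9/130, mR=69/130; mL+mR=6/13 → advance +1; mR−mL=3/5 → turn +1·90°
n=5: pose=(6,-1,N); sL=120/157, sR=24/65; mL=2016/10205, mR=5784/10205; mL+mR=120/157 → advance +1; mR−mL=24/65 → turn +1·90°
n=6: pose=(6,0,W); sL=60/89, sR=12/25; mL=216/2225, mR=1284/2225; mL+mR=60/89 → advance +1; mR−mL=12/25 → turn +1·90°

0 6/13 3/5 -9/130 69/130 5 -1 E
1 120/157 24/65 2016/10205 5784/10205 6 -1 N
2 60/89 12/25 216/2225 1284/2225 6 0 W
3 120/281 24/25 -1872/7025 4872/7025 5 0 S
4 6/13 3/5 -9/130 69/130 5 -1 E
5 120/157 24/65 2016/10205 5784/10205 6 -1 N
6 60/89 12/25 216/2225 1284/2225 6 0 W
final 5 0 S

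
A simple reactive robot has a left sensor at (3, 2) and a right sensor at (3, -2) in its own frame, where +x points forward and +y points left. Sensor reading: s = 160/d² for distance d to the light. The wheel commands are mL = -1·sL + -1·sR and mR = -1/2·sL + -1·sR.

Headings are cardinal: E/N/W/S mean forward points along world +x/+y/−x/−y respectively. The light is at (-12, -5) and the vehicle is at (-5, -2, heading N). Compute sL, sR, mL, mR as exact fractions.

left sensor world pos  = (-7, 1); dL² = 61
right sensor world pos = (-3, 1); dR² = 117
sL = 160/61 = 160/61
sR = 160/117 = 160/117
mL = -1·sL + -1·sR = -28480/7137
mR = -1/2·sL + -1·sR = -19120/7137

160/61 160/117 -28480/7137 -19120/7137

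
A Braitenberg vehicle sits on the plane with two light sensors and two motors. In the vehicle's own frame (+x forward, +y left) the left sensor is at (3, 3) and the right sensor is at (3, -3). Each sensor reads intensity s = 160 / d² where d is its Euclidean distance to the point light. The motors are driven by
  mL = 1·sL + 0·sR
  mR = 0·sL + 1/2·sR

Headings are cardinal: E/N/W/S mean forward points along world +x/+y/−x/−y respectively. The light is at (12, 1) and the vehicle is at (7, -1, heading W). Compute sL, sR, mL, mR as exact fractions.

160/89 32/13 160/89 16/13

left sensor world pos  = (4, -4); dL² = 89
right sensor world pos = (4, 2); dR² = 65
sL = 160/89 = 160/89
sR = 160/65 = 32/13
mL = 1·sL + 0·sR = 160/89
mR = 0·sL + 1/2·sR = 16/13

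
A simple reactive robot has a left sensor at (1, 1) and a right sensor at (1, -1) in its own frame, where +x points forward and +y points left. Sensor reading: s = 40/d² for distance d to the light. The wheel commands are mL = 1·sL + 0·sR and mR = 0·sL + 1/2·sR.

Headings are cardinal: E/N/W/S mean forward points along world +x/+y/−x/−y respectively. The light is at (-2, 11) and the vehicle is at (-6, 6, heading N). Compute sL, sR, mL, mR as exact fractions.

left sensor world pos  = (-7, 7); dL² = 41
right sensor world pos = (-5, 7); dR² = 25
sL = 40/41 = 40/41
sR = 40/25 = 8/5
mL = 1·sL + 0·sR = 40/41
mR = 0·sL + 1/2·sR = 4/5

40/41 8/5 40/41 4/5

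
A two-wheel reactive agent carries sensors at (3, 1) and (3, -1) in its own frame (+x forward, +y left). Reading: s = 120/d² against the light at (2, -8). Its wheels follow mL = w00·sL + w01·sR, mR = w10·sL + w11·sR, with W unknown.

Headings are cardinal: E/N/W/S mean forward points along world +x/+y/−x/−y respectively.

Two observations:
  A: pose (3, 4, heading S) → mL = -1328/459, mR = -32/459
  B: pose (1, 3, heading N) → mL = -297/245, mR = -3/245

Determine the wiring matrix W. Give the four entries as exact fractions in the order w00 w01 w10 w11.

obs A: pose=(3,4,S) → sL=24/17, sR=40/27, mL=-1328/459, mR=-32/459
obs B: pose=(1,3,N) → sL=3/5, sR=30/49, mL=-297/245, mR=-3/245
sensor matrix S = [[24/17, 40/27], [3/5, 30/49]]; det S = -184/7497
solve [mL_A; mL_B] = S·[w00; w01] and [mR_A; mR_B] = S·[w10; w11]:
  w00 = -1, w01 = -1, w10 = 1, w11 = -1

-1 -1 1 -1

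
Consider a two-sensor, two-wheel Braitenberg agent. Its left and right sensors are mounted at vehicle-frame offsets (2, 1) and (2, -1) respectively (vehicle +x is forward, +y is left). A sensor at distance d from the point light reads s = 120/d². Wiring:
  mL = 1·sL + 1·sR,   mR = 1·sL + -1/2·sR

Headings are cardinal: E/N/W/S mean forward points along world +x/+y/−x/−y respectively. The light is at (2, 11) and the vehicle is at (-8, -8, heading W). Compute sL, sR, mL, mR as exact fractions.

15/68 10/39 1265/2652 245/2652

left sensor world pos  = (-10, -9); dL² = 544
right sensor world pos = (-10, -7); dR² = 468
sL = 120/544 = 15/68
sR = 120/468 = 10/39
mL = 1·sL + 1·sR = 1265/2652
mR = 1·sL + -1/2·sR = 245/2652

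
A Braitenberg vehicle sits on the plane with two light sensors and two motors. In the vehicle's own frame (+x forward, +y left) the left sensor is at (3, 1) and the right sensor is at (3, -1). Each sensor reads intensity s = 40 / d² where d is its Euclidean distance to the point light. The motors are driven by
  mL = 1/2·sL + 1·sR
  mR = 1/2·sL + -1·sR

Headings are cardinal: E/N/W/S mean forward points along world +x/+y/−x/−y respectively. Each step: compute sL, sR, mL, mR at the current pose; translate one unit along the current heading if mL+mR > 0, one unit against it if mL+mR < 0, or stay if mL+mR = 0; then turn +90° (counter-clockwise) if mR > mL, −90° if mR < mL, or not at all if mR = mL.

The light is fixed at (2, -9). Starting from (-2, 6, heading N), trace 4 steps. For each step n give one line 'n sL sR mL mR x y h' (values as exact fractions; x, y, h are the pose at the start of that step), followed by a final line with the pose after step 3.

n=0: pose=(-2,6,N); sL=40/349, sR=40/333; mL=20620/116217, mR=-7300/116217; mL+mR=40/349 → advance +1; mR−mL=-80/333 → turn -1·90°
n=1: pose=(-2,7,E); sL=4/29, sR=20/113; mL=806/3277, mR=-354/3277; mL+mR=4/29 → advance +1; mR−mL=-40/113 → turn -1·90°
n=2: pose=(-1,7,S); sL=40/173, sR=8/37; mL=2124/6401, mR=-644/6401; mL+mR=40/173 → advance +1; mR−mL=-16/37 → turn -1·90°
n=3: pose=(-1,6,W); sL=5/29, sR=10/73; mL=945/4234, mR=-215/4234; mL+mR=5/29 → advance +1; mR−mL=-20/73 → turn -1·90°

0 40/349 40/333 20620/116217 -7300/116217 -2 6 N
1 4/29 20/113 806/3277 -354/3277 -2 7 E
2 40/173 8/37 2124/6401 -644/6401 -1 7 S
3 5/29 10/73 945/4234 -215/4234 -1 6 W
final -2 6 N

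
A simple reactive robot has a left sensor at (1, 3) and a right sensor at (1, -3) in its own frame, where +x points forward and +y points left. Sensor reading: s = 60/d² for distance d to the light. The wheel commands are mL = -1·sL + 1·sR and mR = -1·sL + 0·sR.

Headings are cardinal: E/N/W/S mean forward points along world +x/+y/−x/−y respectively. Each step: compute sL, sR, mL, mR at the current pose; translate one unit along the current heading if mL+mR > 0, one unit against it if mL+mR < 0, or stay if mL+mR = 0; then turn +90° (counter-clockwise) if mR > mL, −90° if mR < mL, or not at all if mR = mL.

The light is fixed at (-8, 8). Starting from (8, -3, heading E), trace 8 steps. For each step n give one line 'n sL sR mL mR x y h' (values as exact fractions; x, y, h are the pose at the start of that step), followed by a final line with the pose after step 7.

0 60/353 12/97 -1584/34241 -60/353 8 -3 E
1 5/39 5/24 25/312 -5/39 7 -3 S
2 12/73 12/49 288/3577 -12/73 7 -2 W
3 6/25 30/221 -576/5525 -6/25 8 -2 N
4 60/353 12/97 -1584/34241 -60/353 8 -3 E
5 5/39 5/24 25/312 -5/39 7 -3 S
6 12/73 12/49 288/3577 -12/73 7 -2 W
7 6/25 30/221 -576/5525 -6/25 8 -2 N
final 8 -3 E

n=0: pose=(8,-3,E); sL=60/353, sR=12/97; mL=-1584/34241, mR=-60/353; mL+mR=-7404/34241 → advance -1; mR−mL=-12/97 → turn -1·90°
n=1: pose=(7,-3,S); sL=5/39, sR=5/24; mL=25/312, mR=-5/39; mL+mR=-5/104 → advance -1; mR−mL=-5/24 → turn -1·90°
n=2: pose=(7,-2,W); sL=12/73, sR=12/49; mL=288/3577, mR=-12/73; mL+mR=-300/3577 → advance -1; mR−mL=-12/49 → turn -1·90°
n=3: pose=(8,-2,N); sL=6/25, sR=30/221; mL=-576/5525, mR=-6/25; mL+mR=-1902/5525 → advance -1; mR−mL=-30/221 → turn -1·90°
n=4: pose=(8,-3,E); sL=60/353, sR=12/97; mL=-1584/34241, mR=-60/353; mL+mR=-7404/34241 → advance -1; mR−mL=-12/97 → turn -1·90°
n=5: pose=(7,-3,S); sL=5/39, sR=5/24; mL=25/312, mR=-5/39; mL+mR=-5/104 → advance -1; mR−mL=-5/24 → turn -1·90°
n=6: pose=(7,-2,W); sL=12/73, sR=12/49; mL=288/3577, mR=-12/73; mL+mR=-300/3577 → advance -1; mR−mL=-12/49 → turn -1·90°
n=7: pose=(8,-2,N); sL=6/25, sR=30/221; mL=-576/5525, mR=-6/25; mL+mR=-1902/5525 → advance -1; mR−mL=-30/221 → turn -1·90°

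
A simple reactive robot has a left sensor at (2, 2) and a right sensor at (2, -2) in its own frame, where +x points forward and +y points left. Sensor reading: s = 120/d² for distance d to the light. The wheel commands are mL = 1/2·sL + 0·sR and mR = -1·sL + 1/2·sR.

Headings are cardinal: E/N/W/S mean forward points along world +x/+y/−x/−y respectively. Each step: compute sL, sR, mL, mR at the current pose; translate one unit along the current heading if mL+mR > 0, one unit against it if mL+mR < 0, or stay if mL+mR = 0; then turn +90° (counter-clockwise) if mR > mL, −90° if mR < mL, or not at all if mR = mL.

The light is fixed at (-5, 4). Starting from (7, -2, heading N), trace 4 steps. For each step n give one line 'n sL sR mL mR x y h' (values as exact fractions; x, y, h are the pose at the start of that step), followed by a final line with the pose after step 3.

n=0: pose=(7,-2,N); sL=30/29, sR=30/53; mL=15/29, mR=-1155/1537; mL+mR=-360/1537 → advance -1; mR−mL=-1950/1537 → turn -1·90°
n=1: pose=(7,-3,E); sL=120/221, sR=120/277; mL=60/221, mR=-19980/61217; mL+mR=-3360/61217 → advance -1; mR−mL=-36600/61217 → turn -1·90°
n=2: pose=(6,-3,S); sL=12/25, sR=20/27; mL=6/25, mR=-74/675; mL+mR=88/675 → advance +1; mR−mL=-236/675 → turn -1·90°
n=3: pose=(6,-4,W); sL=120/181, sR=40/39; mL=60/181, mR=-1060/7059; mL+mR=1280/7059 → advance +1; mR−mL=-3400/7059 → turn -1·90°

0 30/29 30/53 15/29 -1155/1537 7 -2 N
1 120/221 120/277 60/221 -19980/61217 7 -3 E
2 12/25 20/27 6/25 -74/675 6 -3 S
3 120/181 40/39 60/181 -1060/7059 6 -4 W
final 5 -4 N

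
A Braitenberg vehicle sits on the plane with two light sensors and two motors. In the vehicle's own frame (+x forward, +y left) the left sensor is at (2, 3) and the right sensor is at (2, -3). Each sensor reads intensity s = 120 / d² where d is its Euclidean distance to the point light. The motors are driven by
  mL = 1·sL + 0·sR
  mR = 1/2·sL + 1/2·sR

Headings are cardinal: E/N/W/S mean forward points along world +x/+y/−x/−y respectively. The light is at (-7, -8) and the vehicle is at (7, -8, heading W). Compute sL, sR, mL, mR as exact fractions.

left sensor world pos  = (5, -11); dL² = 153
right sensor world pos = (5, -5); dR² = 153
sL = 120/153 = 40/51
sR = 120/153 = 40/51
mL = 1·sL + 0·sR = 40/51
mR = 1/2·sL + 1/2·sR = 40/51

40/51 40/51 40/51 40/51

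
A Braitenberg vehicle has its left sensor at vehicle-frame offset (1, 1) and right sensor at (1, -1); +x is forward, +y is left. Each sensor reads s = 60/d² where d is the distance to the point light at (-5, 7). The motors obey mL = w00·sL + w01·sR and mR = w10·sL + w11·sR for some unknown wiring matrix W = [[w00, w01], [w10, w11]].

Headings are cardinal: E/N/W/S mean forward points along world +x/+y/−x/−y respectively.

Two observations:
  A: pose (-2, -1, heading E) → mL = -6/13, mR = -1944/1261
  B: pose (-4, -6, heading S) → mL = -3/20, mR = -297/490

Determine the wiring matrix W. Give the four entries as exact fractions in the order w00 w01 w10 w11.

obs A: pose=(-2,-1,E) → sL=12/13, sR=60/97, mL=-6/13, mR=-1944/1261
obs B: pose=(-4,-6,S) → sL=3/10, sR=15/49, mL=-3/20, mR=-297/490
sensor matrix S = [[12/13, 60/97], [3/10, 15/49]]; det S = 5994/61789
solve [mL_A; mL_B] = S·[w00; w01] and [mR_A; mR_B] = S·[w10; w11]:
  w00 = -1/2, w01 = 0, w10 = -1, w11 = -1

-1/2 0 -1 -1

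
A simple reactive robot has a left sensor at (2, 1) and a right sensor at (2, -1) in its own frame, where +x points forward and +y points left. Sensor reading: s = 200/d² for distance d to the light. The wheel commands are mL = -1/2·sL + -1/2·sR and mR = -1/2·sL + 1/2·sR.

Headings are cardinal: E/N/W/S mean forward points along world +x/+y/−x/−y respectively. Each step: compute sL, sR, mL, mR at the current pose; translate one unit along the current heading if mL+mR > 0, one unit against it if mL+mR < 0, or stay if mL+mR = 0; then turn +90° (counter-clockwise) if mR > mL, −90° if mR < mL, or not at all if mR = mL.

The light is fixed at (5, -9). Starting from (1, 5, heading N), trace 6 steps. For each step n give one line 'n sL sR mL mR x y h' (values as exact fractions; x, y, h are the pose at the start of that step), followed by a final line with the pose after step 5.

n=0: pose=(1,5,N); sL=200/281, sR=40/53; mL=-10920/14893, mR=320/14893; mL+mR=-200/281 → advance -1; mR−mL=40/53 → turn +1·90°
n=1: pose=(1,4,W); sL=10/9, sR=25/29; mL=-515/522, mR=-65/522; mL+mR=-10/9 → advance -1; mR−mL=25/29 → turn +1·90°
n=2: pose=(2,4,S); sL=8/5, sR=200/137; mL=-1048/685, mR=-48/685; mL+mR=-8/5 → advance -1; mR−mL=200/137 → turn +1·90°
n=3: pose=(2,5,E); sL=100/113, sR=20/17; mL=-1980/1921, mR=280/1921; mL+mR=-100/113 → advance -1; mR−mL=20/17 → turn +1·90°
n=4: pose=(1,5,N); sL=200/281, sR=40/53; mL=-10920/14893, mR=320/14893; mL+mR=-200/281 → advance -1; mR−mL=40/53 → turn +1·90°
n=5: pose=(1,4,W); sL=10/9, sR=25/29; mL=-515/522, mR=-65/522; mL+mR=-10/9 → advance -1; mR−mL=25/29 → turn +1·90°

0 200/281 40/53 -10920/14893 320/14893 1 5 N
1 10/9 25/29 -515/522 -65/522 1 4 W
2 8/5 200/137 -1048/685 -48/685 2 4 S
3 100/113 20/17 -1980/1921 280/1921 2 5 E
4 200/281 40/53 -10920/14893 320/14893 1 5 N
5 10/9 25/29 -515/522 -65/522 1 4 W
final 2 4 S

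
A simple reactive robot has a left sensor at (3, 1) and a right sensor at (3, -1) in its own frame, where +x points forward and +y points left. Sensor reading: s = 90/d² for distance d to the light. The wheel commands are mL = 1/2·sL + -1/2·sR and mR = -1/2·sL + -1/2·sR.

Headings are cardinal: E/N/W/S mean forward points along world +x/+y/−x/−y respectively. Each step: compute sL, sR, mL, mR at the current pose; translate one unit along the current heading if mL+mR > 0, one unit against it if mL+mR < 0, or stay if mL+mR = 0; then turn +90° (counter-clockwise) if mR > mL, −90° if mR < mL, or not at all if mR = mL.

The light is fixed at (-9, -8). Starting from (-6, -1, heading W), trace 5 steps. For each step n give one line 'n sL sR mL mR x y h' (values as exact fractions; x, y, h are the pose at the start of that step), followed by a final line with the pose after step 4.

n=0: pose=(-6,-1,W); sL=5/2, sR=45/32; mL=35/64, mR=-125/64; mL+mR=-45/32 → advance -1; mR−mL=-5/2 → turn -1·90°
n=1: pose=(-5,-1,N); sL=90/109, sR=18/25; mL=144/2725, mR=-2106/2725; mL+mR=-18/25 → advance -1; mR−mL=-90/109 → turn -1·90°
n=2: pose=(-5,-2,E); sL=45/49, sR=45/37; mL=-270/1813, mR=-1935/1813; mL+mR=-45/37 → advance -1; mR−mL=-45/49 → turn -1·90°
n=3: pose=(-6,-2,S); sL=18/5, sR=90/13; mL=-108/65, mR=-342/65; mL+mR=-90/13 → advance -1; mR−mL=-18/5 → turn -1·90°
n=4: pose=(-6,-1,W); sL=5/2, sR=45/32; mL=35/64, mR=-125/64; mL+mR=-45/32 → advance -1; mR−mL=-5/2 → turn -1·90°

0 5/2 45/32 35/64 -125/64 -6 -1 W
1 90/109 18/25 144/2725 -2106/2725 -5 -1 N
2 45/49 45/37 -270/1813 -1935/1813 -5 -2 E
3 18/5 90/13 -108/65 -342/65 -6 -2 S
4 5/2 45/32 35/64 -125/64 -6 -1 W
final -5 -1 N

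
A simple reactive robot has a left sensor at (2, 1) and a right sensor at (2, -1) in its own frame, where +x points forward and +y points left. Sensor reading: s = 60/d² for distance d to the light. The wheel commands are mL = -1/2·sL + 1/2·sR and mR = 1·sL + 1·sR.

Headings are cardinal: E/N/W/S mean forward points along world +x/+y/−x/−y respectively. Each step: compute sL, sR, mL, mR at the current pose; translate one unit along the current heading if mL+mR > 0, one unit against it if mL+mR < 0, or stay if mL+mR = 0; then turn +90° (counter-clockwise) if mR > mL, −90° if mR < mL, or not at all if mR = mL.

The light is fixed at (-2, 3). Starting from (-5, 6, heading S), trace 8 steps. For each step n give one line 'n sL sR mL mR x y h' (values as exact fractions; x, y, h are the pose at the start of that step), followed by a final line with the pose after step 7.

n=0: pose=(-5,6,S); sL=12, sR=60/17; mL=-72/17, mR=264/17; mL+mR=192/17 → advance +1; mR−mL=336/17 → turn +1·90°
n=1: pose=(-5,5,E); sL=6, sR=30; mL=12, mR=36; mL+mR=48 → advance +1; mR−mL=24 → turn +1·90°
n=2: pose=(-4,5,N); sL=12/5, sR=60/17; mL=48/85, mR=504/85; mL+mR=552/85 → advance +1; mR−mL=456/85 → turn +1·90°
n=3: pose=(-4,6,W); sL=3, sR=15/8; mL=-9/16, mR=39/8; mL+mR=69/16 → advance +1; mR−mL=87/16 → turn +1·90°
n=4: pose=(-5,6,S); sL=12, sR=60/17; mL=-72/17, mR=264/17; mL+mR=192/17 → advance +1; mR−mL=336/17 → turn +1·90°
n=5: pose=(-5,5,E); sL=6, sR=30; mL=12, mR=36; mL+mR=48 → advance +1; mR−mL=24 → turn +1·90°
n=6: pose=(-4,5,N); sL=12/5, sR=60/17; mL=48/85, mR=504/85; mL+mR=552/85 → advance +1; mR−mL=456/85 → turn +1·90°
n=7: pose=(-4,6,W); sL=3, sR=15/8; mL=-9/16, mR=39/8; mL+mR=69/16 → advance +1; mR−mL=87/16 → turn +1·90°

0 12 60/17 -72/17 264/17 -5 6 S
1 6 30 12 36 -5 5 E
2 12/5 60/17 48/85 504/85 -4 5 N
3 3 15/8 -9/16 39/8 -4 6 W
4 12 60/17 -72/17 264/17 -5 6 S
5 6 30 12 36 -5 5 E
6 12/5 60/17 48/85 504/85 -4 5 N
7 3 15/8 -9/16 39/8 -4 6 W
final -5 6 S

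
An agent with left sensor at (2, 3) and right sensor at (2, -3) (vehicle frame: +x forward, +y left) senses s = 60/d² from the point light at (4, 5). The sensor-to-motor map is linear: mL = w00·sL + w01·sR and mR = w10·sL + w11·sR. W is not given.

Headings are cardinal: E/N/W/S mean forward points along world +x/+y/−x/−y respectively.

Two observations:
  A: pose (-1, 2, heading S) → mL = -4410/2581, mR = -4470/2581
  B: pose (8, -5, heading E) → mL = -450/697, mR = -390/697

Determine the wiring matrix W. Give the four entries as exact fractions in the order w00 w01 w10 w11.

obs A: pose=(-1,2,S) → sL=60/29, sR=60/89, mL=-4410/2581, mR=-4470/2581
obs B: pose=(8,-5,E) → sL=12/17, sR=12/41, mL=-450/697, mR=-390/697
sensor matrix S = [[60/29, 60/89], [12/17, 12/41]]; det S = 233280/1798957
solve [mL_A; mL_B] = S·[w00; w01] and [mR_A; mR_B] = S·[w10; w11]:
  w00 = -1/2, w01 = -1, w10 = -1, w11 = 1/2

-1/2 -1 -1 1/2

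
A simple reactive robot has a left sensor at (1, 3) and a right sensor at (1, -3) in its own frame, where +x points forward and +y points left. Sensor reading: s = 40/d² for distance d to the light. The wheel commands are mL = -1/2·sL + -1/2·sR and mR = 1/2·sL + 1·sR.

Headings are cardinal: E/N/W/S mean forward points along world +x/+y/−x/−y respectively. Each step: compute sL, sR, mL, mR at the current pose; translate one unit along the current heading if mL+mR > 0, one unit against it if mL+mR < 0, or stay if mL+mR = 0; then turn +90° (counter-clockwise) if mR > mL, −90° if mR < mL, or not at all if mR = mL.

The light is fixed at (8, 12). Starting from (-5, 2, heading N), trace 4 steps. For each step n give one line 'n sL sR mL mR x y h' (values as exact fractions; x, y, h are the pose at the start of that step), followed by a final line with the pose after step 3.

n=0: pose=(-5,2,N); sL=40/337, sR=40/181; mL=-10360/60997, mR=17100/60997; mL+mR=20/181 → advance +1; mR−mL=27460/60997 → turn +1·90°
n=1: pose=(-5,3,W); sL=2/17, sR=5/29; mL=-143/986, mR=114/493; mL+mR=5/58 → advance +1; mR−mL=371/986 → turn +1·90°
n=2: pose=(-6,3,S); sL=40/221, sR=40/389; mL=-12200/85969, mR=16620/85969; mL+mR=20/389 → advance +1; mR−mL=28820/85969 → turn +1·90°
n=3: pose=(-6,2,E); sL=20/109, sR=20/169; mL=-2780/18421, mR=3870/18421; mL+mR=10/169 → advance +1; mR−mL=6650/18421 → turn +1·90°

0 40/337 40/181 -10360/60997 17100/60997 -5 2 N
1 2/17 5/29 -143/986 114/493 -5 3 W
2 40/221 40/389 -12200/85969 16620/85969 -6 3 S
3 20/109 20/169 -2780/18421 3870/18421 -6 2 E
final -5 2 N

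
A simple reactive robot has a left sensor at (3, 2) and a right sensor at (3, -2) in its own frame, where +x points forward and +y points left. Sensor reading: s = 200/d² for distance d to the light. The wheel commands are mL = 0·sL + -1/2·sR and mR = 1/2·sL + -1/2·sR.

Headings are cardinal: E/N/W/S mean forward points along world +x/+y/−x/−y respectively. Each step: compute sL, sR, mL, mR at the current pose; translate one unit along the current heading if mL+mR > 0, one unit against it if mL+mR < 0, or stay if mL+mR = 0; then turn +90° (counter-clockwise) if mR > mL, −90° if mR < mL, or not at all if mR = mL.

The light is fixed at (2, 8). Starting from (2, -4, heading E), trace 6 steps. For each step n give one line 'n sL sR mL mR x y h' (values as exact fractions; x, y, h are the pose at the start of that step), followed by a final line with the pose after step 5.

0 200/109 40/41 -20/41 1920/4469 2 -4 E
1 20/9 100/41 -50/41 -40/369 1 -4 N
2 200/241 200/137 -100/137 -10400/33017 1 -5 W
3 10/13 10/13 -5/13 0 2 -5 S
4 200/109 40/41 -20/41 1920/4469 2 -4 E
5 20/9 100/41 -50/41 -40/369 1 -4 N
final 1 -5 W

n=0: pose=(2,-4,E); sL=200/109, sR=40/41; mL=-20/41, mR=1920/4469; mL+mR=-260/4469 → advance -1; mR−mL=100/109 → turn +1·90°
n=1: pose=(1,-4,N); sL=20/9, sR=100/41; mL=-50/41, mR=-40/369; mL+mR=-490/369 → advance -1; mR−mL=10/9 → turn +1·90°
n=2: pose=(1,-5,W); sL=200/241, sR=200/137; mL=-100/137, mR=-10400/33017; mL+mR=-34500/33017 → advance -1; mR−mL=100/241 → turn +1·90°
n=3: pose=(2,-5,S); sL=10/13, sR=10/13; mL=-5/13, mR=0; mL+mR=-5/13 → advance -1; mR−mL=5/13 → turn +1·90°
n=4: pose=(2,-4,E); sL=200/109, sR=40/41; mL=-20/41, mR=1920/4469; mL+mR=-260/4469 → advance -1; mR−mL=100/109 → turn +1·90°
n=5: pose=(1,-4,N); sL=20/9, sR=100/41; mL=-50/41, mR=-40/369; mL+mR=-490/369 → advance -1; mR−mL=10/9 → turn +1·90°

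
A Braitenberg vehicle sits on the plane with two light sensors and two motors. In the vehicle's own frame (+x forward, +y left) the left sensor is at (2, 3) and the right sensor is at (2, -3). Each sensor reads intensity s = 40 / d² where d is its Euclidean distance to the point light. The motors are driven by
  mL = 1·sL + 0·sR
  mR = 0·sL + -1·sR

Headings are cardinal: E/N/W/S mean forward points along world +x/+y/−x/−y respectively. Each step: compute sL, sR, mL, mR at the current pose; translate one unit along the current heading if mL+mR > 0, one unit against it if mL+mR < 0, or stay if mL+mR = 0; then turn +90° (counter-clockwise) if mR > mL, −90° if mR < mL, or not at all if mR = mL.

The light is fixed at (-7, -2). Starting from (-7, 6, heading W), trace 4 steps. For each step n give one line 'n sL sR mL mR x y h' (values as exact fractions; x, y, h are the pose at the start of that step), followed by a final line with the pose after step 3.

n=0: pose=(-7,6,W); sL=40/29, sR=8/25; mL=40/29, mR=-8/25; mL+mR=768/725 → advance +1; mR−mL=-1232/725 → turn -1·90°
n=1: pose=(-8,6,N); sL=10/29, sR=5/13; mL=10/29, mR=-5/13; mL+mR=-15/377 → advance -1; mR−mL=-275/377 → turn -1·90°
n=2: pose=(-8,5,E); sL=40/101, sR=40/17; mL=40/101, mR=-40/17; mL+mR=-3360/1717 → advance -1; mR−mL=-4720/1717 → turn -1·90°
n=3: pose=(-9,5,S); sL=20/13, sR=4/5; mL=20/13, mR=-4/5; mL+mR=48/65 → advance +1; mR−mL=-152/65 → turn -1·90°

0 40/29 8/25 40/29 -8/25 -7 6 W
1 10/29 5/13 10/29 -5/13 -8 6 N
2 40/101 40/17 40/101 -40/17 -8 5 E
3 20/13 4/5 20/13 -4/5 -9 5 S
final -9 4 W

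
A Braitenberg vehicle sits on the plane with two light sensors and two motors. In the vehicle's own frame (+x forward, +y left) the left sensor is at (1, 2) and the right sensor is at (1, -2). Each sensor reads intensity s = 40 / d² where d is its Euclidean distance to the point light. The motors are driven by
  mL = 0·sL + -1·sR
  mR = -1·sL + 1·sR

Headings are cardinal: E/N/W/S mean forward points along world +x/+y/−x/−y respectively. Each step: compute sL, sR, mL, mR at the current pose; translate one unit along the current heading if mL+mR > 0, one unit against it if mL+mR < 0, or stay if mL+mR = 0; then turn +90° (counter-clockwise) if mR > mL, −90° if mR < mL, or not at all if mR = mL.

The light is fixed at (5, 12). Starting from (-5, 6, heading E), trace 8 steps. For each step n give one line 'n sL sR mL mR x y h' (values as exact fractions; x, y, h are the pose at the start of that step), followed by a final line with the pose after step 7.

0 40/97 8/29 -8/29 -384/2813 -5 6 E
1 20/97 20/53 -20/53 880/5141 -6 6 N
2 8/45 40/169 -40/169 448/7605 -6 5 W
3 5/16 5/26 -5/26 -25/208 -5 5 S
4 40/97 8/29 -8/29 -384/2813 -5 6 E
5 20/97 20/53 -20/53 880/5141 -6 6 N
6 8/45 40/169 -40/169 448/7605 -6 5 W
7 5/16 5/26 -5/26 -25/208 -5 5 S
final -5 6 E

n=0: pose=(-5,6,E); sL=40/97, sR=8/29; mL=-8/29, mR=-384/2813; mL+mR=-40/97 → advance -1; mR−mL=392/2813 → turn +1·90°
n=1: pose=(-6,6,N); sL=20/97, sR=20/53; mL=-20/53, mR=880/5141; mL+mR=-20/97 → advance -1; mR−mL=2820/5141 → turn +1·90°
n=2: pose=(-6,5,W); sL=8/45, sR=40/169; mL=-40/169, mR=448/7605; mL+mR=-8/45 → advance -1; mR−mL=2248/7605 → turn +1·90°
n=3: pose=(-5,5,S); sL=5/16, sR=5/26; mL=-5/26, mR=-25/208; mL+mR=-5/16 → advance -1; mR−mL=15/208 → turn +1·90°
n=4: pose=(-5,6,E); sL=40/97, sR=8/29; mL=-8/29, mR=-384/2813; mL+mR=-40/97 → advance -1; mR−mL=392/2813 → turn +1·90°
n=5: pose=(-6,6,N); sL=20/97, sR=20/53; mL=-20/53, mR=880/5141; mL+mR=-20/97 → advance -1; mR−mL=2820/5141 → turn +1·90°
n=6: pose=(-6,5,W); sL=8/45, sR=40/169; mL=-40/169, mR=448/7605; mL+mR=-8/45 → advance -1; mR−mL=2248/7605 → turn +1·90°
n=7: pose=(-5,5,S); sL=5/16, sR=5/26; mL=-5/26, mR=-25/208; mL+mR=-5/16 → advance -1; mR−mL=15/208 → turn +1·90°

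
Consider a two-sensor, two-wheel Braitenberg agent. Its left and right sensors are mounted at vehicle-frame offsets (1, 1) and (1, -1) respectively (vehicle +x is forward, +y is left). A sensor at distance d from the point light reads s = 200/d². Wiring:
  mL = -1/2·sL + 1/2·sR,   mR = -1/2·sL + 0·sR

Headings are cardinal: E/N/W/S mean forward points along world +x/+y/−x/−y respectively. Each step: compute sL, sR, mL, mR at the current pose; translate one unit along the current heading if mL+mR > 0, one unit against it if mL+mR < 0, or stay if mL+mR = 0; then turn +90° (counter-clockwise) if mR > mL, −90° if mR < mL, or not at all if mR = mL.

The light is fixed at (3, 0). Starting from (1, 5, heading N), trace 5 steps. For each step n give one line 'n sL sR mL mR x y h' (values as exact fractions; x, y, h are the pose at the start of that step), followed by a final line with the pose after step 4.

0 40/9 200/37 160/333 -20/9 1 5 N
1 100/13 20 80/13 -50/13 1 4 E
2 200/9 200/13 -400/117 -100/9 2 4 S
3 10 5 -5/2 -5 2 5 W
4 200/37 200/37 0 -100/37 3 5 N
final 3 4 E

n=0: pose=(1,5,N); sL=40/9, sR=200/37; mL=160/333, mR=-20/9; mL+mR=-580/333 → advance -1; mR−mL=-100/37 → turn -1·90°
n=1: pose=(1,4,E); sL=100/13, sR=20; mL=80/13, mR=-50/13; mL+mR=30/13 → advance +1; mR−mL=-10 → turn -1·90°
n=2: pose=(2,4,S); sL=200/9, sR=200/13; mL=-400/117, mR=-100/9; mL+mR=-1700/117 → advance -1; mR−mL=-100/13 → turn -1·90°
n=3: pose=(2,5,W); sL=10, sR=5; mL=-5/2, mR=-5; mL+mR=-15/2 → advance -1; mR−mL=-5/2 → turn -1·90°
n=4: pose=(3,5,N); sL=200/37, sR=200/37; mL=0, mR=-100/37; mL+mR=-100/37 → advance -1; mR−mL=-100/37 → turn -1·90°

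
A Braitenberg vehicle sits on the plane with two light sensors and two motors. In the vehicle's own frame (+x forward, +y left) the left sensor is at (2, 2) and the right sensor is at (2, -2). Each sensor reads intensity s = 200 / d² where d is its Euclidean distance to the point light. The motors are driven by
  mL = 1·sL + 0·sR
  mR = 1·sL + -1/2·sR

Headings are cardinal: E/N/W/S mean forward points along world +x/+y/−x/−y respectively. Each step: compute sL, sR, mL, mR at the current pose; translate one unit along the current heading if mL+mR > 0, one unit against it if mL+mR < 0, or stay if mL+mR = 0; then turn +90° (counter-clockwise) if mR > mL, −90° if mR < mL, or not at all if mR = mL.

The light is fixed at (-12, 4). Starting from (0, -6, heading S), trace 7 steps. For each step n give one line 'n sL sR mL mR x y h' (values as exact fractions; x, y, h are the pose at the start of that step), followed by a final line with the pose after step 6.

0 10/17 50/61 10/17 185/1037 0 -6 S
1 200/269 200/181 200/269 9300/48689 0 -7 W
2 100/81 4/5 100/81 338/405 -1 -7 N
3 200/233 200/313 200/233 39300/72929 -1 -6 E
4 10/17 50/61 10/17 185/1037 0 -6 S
5 200/269 200/181 200/269 9300/48689 0 -7 W
6 100/81 4/5 100/81 338/405 -1 -7 N
final -1 -6 E

n=0: pose=(0,-6,S); sL=10/17, sR=50/61; mL=10/17, mR=185/1037; mL+mR=795/1037 → advance +1; mR−mL=-25/61 → turn -1·90°
n=1: pose=(0,-7,W); sL=200/269, sR=200/181; mL=200/269, mR=9300/48689; mL+mR=45500/48689 → advance +1; mR−mL=-100/181 → turn -1·90°
n=2: pose=(-1,-7,N); sL=100/81, sR=4/5; mL=100/81, mR=338/405; mL+mR=838/405 → advance +1; mR−mL=-2/5 → turn -1·90°
n=3: pose=(-1,-6,E); sL=200/233, sR=200/313; mL=200/233, mR=39300/72929; mL+mR=101900/72929 → advance +1; mR−mL=-100/313 → turn -1·90°
n=4: pose=(0,-6,S); sL=10/17, sR=50/61; mL=10/17, mR=185/1037; mL+mR=795/1037 → advance +1; mR−mL=-25/61 → turn -1·90°
n=5: pose=(0,-7,W); sL=200/269, sR=200/181; mL=200/269, mR=9300/48689; mL+mR=45500/48689 → advance +1; mR−mL=-100/181 → turn -1·90°
n=6: pose=(-1,-7,N); sL=100/81, sR=4/5; mL=100/81, mR=338/405; mL+mR=838/405 → advance +1; mR−mL=-2/5 → turn -1·90°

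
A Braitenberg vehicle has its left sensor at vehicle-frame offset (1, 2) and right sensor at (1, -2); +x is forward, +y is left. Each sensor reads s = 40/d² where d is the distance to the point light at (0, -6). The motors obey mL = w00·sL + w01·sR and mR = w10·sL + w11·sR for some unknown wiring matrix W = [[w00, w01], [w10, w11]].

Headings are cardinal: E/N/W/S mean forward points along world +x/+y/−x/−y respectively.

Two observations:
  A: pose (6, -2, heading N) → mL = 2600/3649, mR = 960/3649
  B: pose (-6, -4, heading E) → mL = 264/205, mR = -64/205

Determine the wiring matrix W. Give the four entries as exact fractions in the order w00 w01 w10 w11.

1/2 1/2 1/2 -1/2

obs A: pose=(6,-2,N) → sL=40/41, sR=40/89, mL=2600/3649, mR=960/3649
obs B: pose=(-6,-4,E) → sL=40/41, sR=8/5, mL=264/205, mR=-64/205
sensor matrix S = [[40/41, 40/89], [40/41, 8/5]]; det S = 4096/3649
solve [mL_A; mL_B] = S·[w00; w01] and [mR_A; mR_B] = S·[w10; w11]:
  w00 = 1/2, w01 = 1/2, w10 = 1/2, w11 = -1/2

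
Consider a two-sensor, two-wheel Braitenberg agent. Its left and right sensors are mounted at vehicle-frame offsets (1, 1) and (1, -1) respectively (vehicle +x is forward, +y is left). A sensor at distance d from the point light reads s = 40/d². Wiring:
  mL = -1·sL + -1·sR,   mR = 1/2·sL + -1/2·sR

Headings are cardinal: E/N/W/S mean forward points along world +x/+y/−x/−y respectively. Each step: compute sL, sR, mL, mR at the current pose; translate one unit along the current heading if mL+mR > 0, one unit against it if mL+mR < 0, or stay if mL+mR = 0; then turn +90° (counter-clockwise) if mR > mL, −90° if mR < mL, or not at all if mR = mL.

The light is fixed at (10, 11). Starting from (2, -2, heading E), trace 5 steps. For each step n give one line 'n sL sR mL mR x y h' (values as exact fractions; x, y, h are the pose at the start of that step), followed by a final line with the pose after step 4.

n=0: pose=(2,-2,E); sL=40/193, sR=8/49; mL=-3504/9457, mR=208/9457; mL+mR=-3296/9457 → advance -1; mR−mL=3712/9457 → turn +1·90°
n=1: pose=(1,-2,N); sL=10/61, sR=5/26; mL=-565/1586, mR=-45/3172; mL+mR=-1175/3172 → advance -1; mR−mL=1085/3172 → turn +1·90°
n=2: pose=(1,-3,W); sL=8/65, sR=40/269; mL=-4752/17485, mR=-224/17485; mL+mR=-4976/17485 → advance -1; mR−mL=4528/17485 → turn +1·90°
n=3: pose=(2,-3,S); sL=20/137, sR=20/153; mL=-5800/20961, mR=160/20961; mL+mR=-1880/6987 → advance -1; mR−mL=5960/20961 → turn +1·90°
n=4: pose=(2,-2,E); sL=40/193, sR=8/49; mL=-3504/9457, mR=208/9457; mL+mR=-3296/9457 → advance -1; mR−mL=3712/9457 → turn +1·90°

0 40/193 8/49 -3504/9457 208/9457 2 -2 E
1 10/61 5/26 -565/1586 -45/3172 1 -2 N
2 8/65 40/269 -4752/17485 -224/17485 1 -3 W
3 20/137 20/153 -5800/20961 160/20961 2 -3 S
4 40/193 8/49 -3504/9457 208/9457 2 -2 E
final 1 -2 N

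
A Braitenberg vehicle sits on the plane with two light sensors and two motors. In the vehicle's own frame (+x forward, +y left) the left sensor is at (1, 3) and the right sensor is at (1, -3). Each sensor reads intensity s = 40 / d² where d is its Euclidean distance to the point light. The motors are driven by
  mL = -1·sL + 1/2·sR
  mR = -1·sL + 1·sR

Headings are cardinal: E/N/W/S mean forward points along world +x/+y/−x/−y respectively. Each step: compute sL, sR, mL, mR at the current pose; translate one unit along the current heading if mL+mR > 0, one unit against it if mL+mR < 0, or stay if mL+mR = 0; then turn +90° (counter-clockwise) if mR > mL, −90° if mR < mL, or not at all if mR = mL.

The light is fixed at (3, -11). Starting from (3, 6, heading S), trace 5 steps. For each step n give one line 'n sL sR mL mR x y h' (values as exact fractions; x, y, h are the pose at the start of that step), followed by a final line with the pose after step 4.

0 8/53 8/53 -4/53 0 3 6 S
1 20/221 20/113 -50/24973 2160/24973 3 7 E
2 8/73 40/377 -1556/27521 -96/27521 4 7 N
3 10/49 1/10 -151/980 -51/490 4 6 W
4 40/281 40/257 -4660/72217 960/72217 5 6 S
final 5 7 E

n=0: pose=(3,6,S); sL=8/53, sR=8/53; mL=-4/53, mR=0; mL+mR=-4/53 → advance -1; mR−mL=4/53 → turn +1·90°
n=1: pose=(3,7,E); sL=20/221, sR=20/113; mL=-50/24973, mR=2160/24973; mL+mR=2110/24973 → advance +1; mR−mL=10/113 → turn +1·90°
n=2: pose=(4,7,N); sL=8/73, sR=40/377; mL=-1556/27521, mR=-96/27521; mL+mR=-1652/27521 → advance -1; mR−mL=20/377 → turn +1·90°
n=3: pose=(4,6,W); sL=10/49, sR=1/10; mL=-151/980, mR=-51/490; mL+mR=-253/980 → advance -1; mR−mL=1/20 → turn +1·90°
n=4: pose=(5,6,S); sL=40/281, sR=40/257; mL=-4660/72217, mR=960/72217; mL+mR=-3700/72217 → advance -1; mR−mL=20/257 → turn +1·90°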